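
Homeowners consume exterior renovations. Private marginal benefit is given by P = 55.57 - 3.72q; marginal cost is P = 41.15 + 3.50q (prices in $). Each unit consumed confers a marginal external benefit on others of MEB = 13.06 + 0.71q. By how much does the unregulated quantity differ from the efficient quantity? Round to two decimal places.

Market equilibrium (private): 41.15 + 3.50q = 55.57 - 3.72q → q_m = 1.9972.
Social marginal benefit = demand + MEB = 68.63 - 3.01q.
Set SMB = MC: 68.63 - 3.01q = 41.15 + 3.50q → q* = 4.2212.
Gap = |1.9972 − 4.2212| = 2.2240.

2.22 units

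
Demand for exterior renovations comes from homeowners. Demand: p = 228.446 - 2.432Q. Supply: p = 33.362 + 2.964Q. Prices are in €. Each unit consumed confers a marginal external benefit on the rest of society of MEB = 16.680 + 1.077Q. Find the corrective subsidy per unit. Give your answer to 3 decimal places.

subsidy = €69.486 per unit

Social marginal benefit = demand + MEB = 245.126 - 1.355Q.
Set SMB = MC: 245.126 - 1.355Q = 33.362 + 2.964Q → Q* = 49.0308.
The Pigouvian subsidy equals MEB at Q*: 16.680 + 1.077×49.0308 = 69.4862.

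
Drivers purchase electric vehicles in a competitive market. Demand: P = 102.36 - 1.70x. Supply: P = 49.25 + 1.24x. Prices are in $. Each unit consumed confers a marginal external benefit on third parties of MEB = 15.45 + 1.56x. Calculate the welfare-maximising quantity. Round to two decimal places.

Social marginal benefit = demand + MEB = 117.81 - 0.14x.
Set SMB = MC: 117.81 - 0.14x = 49.25 + 1.24x → x* = 49.6812.

x* = 49.68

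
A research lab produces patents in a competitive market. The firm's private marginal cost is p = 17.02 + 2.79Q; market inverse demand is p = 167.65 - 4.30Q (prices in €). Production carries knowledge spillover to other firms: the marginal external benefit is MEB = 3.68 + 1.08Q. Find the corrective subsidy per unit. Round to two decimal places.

Social marginal cost = private MC − MEB = 13.34 + 1.71Q.
Set SMC = demand: 13.34 + 1.71Q = 167.65 - 4.30Q → Q* = 25.6755.
The Pigouvian subsidy equals MEB at Q*: 3.68 + 1.08×25.6755 = 31.4095.

subsidy = €31.41 per unit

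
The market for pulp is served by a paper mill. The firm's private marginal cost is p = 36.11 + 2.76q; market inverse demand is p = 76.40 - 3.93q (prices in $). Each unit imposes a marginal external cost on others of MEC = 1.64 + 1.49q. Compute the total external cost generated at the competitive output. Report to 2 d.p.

$36.90

Market equilibrium (private): 36.11 + 2.76q = 76.40 - 3.93q → q_m = 6.0224.
Total external cost = ∫₀^{q_m} (1.64 + 1.49q) dq = 1.64×6.0224 + ½×1.49×6.0224² = 36.8974.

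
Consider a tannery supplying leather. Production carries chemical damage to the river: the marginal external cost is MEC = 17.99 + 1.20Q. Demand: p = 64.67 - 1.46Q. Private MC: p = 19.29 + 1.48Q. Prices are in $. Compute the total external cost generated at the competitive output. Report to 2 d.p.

Market equilibrium (private): 19.29 + 1.48Q = 64.67 - 1.46Q → Q_m = 15.4354.
Total external cost = ∫₀^{Q_m} (17.99 + 1.20Q) dQ = 17.99×15.4354 + ½×1.20×15.4354² = 420.6338.

$420.63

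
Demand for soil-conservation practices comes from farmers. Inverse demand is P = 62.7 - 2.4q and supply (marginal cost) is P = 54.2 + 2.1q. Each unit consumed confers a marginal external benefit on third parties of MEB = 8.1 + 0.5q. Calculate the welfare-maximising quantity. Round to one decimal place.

Social marginal benefit = demand + MEB = 70.8 - 1.9q.
Set SMB = MC: 70.8 - 1.9q = 54.2 + 2.1q → q* = 4.1500.

q* = 4.2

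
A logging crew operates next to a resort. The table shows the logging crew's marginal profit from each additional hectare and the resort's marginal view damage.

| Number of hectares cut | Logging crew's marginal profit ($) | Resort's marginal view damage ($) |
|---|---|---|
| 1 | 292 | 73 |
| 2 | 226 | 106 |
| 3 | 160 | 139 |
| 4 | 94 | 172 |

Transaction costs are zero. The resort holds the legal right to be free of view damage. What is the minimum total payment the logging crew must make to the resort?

Efficient level: marginal profit ≥ marginal view damage through level 3, so k* = 3.
With the resort holding the right, the logging crew must at least compensate total damage at k*: 73 + 106 + 139 = 318.

$318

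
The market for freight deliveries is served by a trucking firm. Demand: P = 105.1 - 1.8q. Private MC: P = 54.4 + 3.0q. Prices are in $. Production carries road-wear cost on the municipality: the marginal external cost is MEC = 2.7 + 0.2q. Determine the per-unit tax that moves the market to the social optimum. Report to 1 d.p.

Social marginal cost = private MC + MEC = 57.1 + 3.2q.
Set SMC = demand: 57.1 + 3.2q = 105.1 - 1.8q → q* = 9.6000.
The Pigouvian tax equals MEC at q*: 2.7 + 0.2×9.6000 = 4.6200.

tax = $4.6 per unit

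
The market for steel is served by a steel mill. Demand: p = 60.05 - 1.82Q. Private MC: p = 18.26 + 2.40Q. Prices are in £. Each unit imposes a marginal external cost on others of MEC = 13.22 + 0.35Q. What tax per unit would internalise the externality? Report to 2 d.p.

Social marginal cost = private MC + MEC = 31.48 + 2.75Q.
Set SMC = demand: 31.48 + 2.75Q = 60.05 - 1.82Q → Q* = 6.2516.
The Pigouvian tax equals MEC at Q*: 13.22 + 0.35×6.2516 = 15.4081.

tax = £15.41 per unit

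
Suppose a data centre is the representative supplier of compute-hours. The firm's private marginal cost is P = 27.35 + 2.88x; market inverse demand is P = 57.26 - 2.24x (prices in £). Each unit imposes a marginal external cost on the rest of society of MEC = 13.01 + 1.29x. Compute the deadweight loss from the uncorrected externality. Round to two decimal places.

DWL = £32.93

Market equilibrium (private): 27.35 + 2.88x = 57.26 - 2.24x → x_m = 5.8418.
Social marginal cost = private MC + MEC = 40.36 + 4.17x.
Set SMC = demand: 40.36 + 4.17x = 57.26 - 2.24x → x* = 2.6365.
Between x* and x_m the wedge SMC − demand runs linearly from 0 to MEC(x_m), so the loss is a triangle.
DWL = ½ × 3.2053 × 20.5459 = 32.9279.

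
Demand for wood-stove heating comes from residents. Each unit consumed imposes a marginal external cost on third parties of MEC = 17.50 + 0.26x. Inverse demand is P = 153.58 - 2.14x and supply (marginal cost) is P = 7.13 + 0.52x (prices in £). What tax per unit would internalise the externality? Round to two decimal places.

Social marginal benefit = demand − MEC = 136.08 - 2.40x.
Set SMB = MC: 136.08 - 2.40x = 7.13 + 0.52x → x* = 44.1610.
The Pigouvian tax equals MEC at x*: 17.50 + 0.26×44.1610 = 28.9819.

tax = £28.98 per unit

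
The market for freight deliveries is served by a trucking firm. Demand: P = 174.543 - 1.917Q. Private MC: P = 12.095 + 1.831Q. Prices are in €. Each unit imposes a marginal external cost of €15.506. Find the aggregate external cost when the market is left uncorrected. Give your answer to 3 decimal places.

€672.070

Market equilibrium (private): 12.095 + 1.831Q = 174.543 - 1.917Q → Q_m = 43.3426.
Total external cost = MEC × Q_m = 15.506 × 43.3426 = 672.0704.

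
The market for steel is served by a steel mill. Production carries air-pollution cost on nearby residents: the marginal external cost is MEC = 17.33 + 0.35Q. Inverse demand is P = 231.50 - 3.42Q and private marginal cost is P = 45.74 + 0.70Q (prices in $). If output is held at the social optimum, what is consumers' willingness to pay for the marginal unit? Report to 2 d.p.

P = $102.63

Social marginal cost = private MC + MEC = 63.07 + 1.05Q.
Set SMC = demand: 63.07 + 1.05Q = 231.50 - 3.42Q → Q* = 37.6801.
Consumer price on the demand curve at Q*: 231.50 − 3.42×37.6801 = 102.6341.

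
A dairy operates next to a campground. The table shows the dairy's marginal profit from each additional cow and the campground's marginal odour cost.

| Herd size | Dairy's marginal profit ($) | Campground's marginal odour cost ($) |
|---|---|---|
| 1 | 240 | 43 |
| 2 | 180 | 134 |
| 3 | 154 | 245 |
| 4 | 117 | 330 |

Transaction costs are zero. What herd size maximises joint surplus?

Bargaining reaches the level where marginal profit last exceeds marginal odour cost.
That holds through level 2 (180 ≥ 134) but not at 3 (154 < 245).

2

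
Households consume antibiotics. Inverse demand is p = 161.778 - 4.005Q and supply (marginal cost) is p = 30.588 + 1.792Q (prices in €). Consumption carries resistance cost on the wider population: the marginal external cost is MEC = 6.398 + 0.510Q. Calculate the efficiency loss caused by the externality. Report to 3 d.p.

Market equilibrium (private): 30.588 + 1.792Q = 161.778 - 4.005Q → Q_m = 22.6307.
Social marginal benefit = demand − MEC = 155.380 - 4.515Q.
Set SMB = MC: 155.380 - 4.515Q = 30.588 + 1.792Q → Q* = 19.7863.
Between Q* and Q_m the wedge MC − SMB runs linearly from 0 to MEC(Q_m), so the loss is a triangle.
DWL = ½ × 2.8444 × 17.9396 = 25.5137.

DWL = €25.514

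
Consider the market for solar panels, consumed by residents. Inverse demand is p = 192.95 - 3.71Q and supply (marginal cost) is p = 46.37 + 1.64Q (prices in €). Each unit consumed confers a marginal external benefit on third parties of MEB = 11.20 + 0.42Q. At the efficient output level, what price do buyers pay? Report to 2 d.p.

Social marginal benefit = demand + MEB = 204.15 - 3.29Q.
Set SMB = MC: 204.15 - 3.29Q = 46.37 + 1.64Q → Q* = 32.0041.
Consumer price on the demand curve at Q*: 192.95 − 3.71×32.0041 = 74.2148.

P = €74.21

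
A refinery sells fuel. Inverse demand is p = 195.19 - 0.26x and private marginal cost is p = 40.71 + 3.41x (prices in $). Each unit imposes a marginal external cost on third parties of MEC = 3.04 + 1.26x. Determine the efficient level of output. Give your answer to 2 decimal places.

x* = 30.72

Social marginal cost = private MC + MEC = 43.75 + 4.67x.
Set SMC = demand: 43.75 + 4.67x = 195.19 - 0.26x → x* = 30.7181.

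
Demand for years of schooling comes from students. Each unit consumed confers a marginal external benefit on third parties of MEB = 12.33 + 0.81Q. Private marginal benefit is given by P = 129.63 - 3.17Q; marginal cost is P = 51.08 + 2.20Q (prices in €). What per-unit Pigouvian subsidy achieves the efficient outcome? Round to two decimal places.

Social marginal benefit = demand + MEB = 141.96 - 2.36Q.
Set SMB = MC: 141.96 - 2.36Q = 51.08 + 2.20Q → Q* = 19.9298.
The Pigouvian subsidy equals MEB at Q*: 12.33 + 0.81×19.9298 = 28.4731.

subsidy = €28.47 per unit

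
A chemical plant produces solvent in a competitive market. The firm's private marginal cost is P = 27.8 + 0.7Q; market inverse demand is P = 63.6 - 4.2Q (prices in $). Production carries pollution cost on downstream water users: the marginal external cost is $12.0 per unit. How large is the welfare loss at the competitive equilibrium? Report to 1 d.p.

Market equilibrium (private): 27.8 + 0.7Q = 63.6 - 4.2Q → Q_m = 7.3061.
Social marginal cost = private MC + MEC = 39.8 + 0.7Q.
Set SMC = demand: 39.8 + 0.7Q = 63.6 - 4.2Q → Q* = 4.8571.
The welfare-loss triangle has base |Q_m − Q*| and height MEC(Q_m) (the vertical gap between SMC and demand is zero at Q* and MEC at Q_m).
DWL = ½ × 2.4490 × 12.0000 = 14.6940.

DWL = $14.7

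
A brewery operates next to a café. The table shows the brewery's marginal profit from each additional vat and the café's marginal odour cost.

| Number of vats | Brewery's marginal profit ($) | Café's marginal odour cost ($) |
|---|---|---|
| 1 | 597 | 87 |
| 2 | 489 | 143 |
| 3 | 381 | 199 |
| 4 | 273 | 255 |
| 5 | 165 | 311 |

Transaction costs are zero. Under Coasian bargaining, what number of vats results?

Bargaining reaches the level where marginal profit last exceeds marginal odour cost.
That holds through level 4 (273 ≥ 255) but not at 5 (165 < 311).

4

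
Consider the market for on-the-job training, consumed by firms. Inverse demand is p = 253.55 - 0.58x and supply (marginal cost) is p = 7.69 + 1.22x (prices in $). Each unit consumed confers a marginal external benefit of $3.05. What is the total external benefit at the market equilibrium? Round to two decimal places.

Market equilibrium (private): 7.69 + 1.22x = 253.55 - 0.58x → x_m = 136.5889.
Total external benefit = MEB × x_m = 3.05 × 136.5889 = 416.5961.

$416.60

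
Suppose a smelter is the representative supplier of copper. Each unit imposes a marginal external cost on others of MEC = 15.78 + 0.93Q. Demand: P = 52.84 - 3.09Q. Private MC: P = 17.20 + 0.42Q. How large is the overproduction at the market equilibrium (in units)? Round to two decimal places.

Market equilibrium (private): 17.20 + 0.42Q = 52.84 - 3.09Q → Q_m = 10.1538.
Social marginal cost = private MC + MEC = 32.98 + 1.35Q.
Set SMC = demand: 32.98 + 1.35Q = 52.84 - 3.09Q → Q* = 4.4730.
Gap = |10.1538 − 4.4730| = 5.6808.

5.68 units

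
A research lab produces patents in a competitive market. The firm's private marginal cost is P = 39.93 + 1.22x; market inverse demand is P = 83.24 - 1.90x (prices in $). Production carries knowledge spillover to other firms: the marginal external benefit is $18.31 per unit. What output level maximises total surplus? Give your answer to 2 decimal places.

x* = 19.75

Social marginal cost = private MC − MEB = 21.62 + 1.22x.
Set SMC = demand: 21.62 + 1.22x = 83.24 - 1.90x → x* = 19.7500.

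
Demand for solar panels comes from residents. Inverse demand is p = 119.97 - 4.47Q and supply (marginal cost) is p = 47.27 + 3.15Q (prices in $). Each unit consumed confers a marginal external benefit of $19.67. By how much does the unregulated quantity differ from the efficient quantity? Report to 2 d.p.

2.58 units

Market equilibrium (private): 47.27 + 3.15Q = 119.97 - 4.47Q → Q_m = 9.5407.
Social marginal benefit = demand + MEB = 139.64 - 4.47Q.
Set SMB = MC: 139.64 - 4.47Q = 47.27 + 3.15Q → Q* = 12.1220.
Gap = |9.5407 − 12.1220| = 2.5813.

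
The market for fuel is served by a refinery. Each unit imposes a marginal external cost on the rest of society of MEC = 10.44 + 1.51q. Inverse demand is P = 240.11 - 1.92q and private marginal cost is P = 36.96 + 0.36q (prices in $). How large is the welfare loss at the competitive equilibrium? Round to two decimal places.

Market equilibrium (private): 36.96 + 0.36q = 240.11 - 1.92q → q_m = 89.1009.
Social marginal cost = private MC + MEC = 47.40 + 1.87q.
Set SMC = demand: 47.40 + 1.87q = 240.11 - 1.92q → q* = 50.8470.
The welfare-loss triangle has base |q_m − q*| and height MEC(q_m) (the vertical gap between SMC and demand is zero at q* and MEC at q_m).
DWL = ½ × 38.2539 × 144.9823 = 2773.0692.

DWL = $2773.07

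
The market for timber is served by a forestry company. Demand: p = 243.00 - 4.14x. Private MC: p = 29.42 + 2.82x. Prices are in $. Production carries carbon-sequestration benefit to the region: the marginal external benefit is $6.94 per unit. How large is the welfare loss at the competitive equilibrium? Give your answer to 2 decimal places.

DWL = $3.46

Market equilibrium (private): 29.42 + 2.82x = 243.00 - 4.14x → x_m = 30.6868.
Social marginal cost = private MC − MEB = 22.48 + 2.82x.
Set SMC = demand: 22.48 + 2.82x = 243.00 - 4.14x → x* = 31.6839.
Height of the DWL triangle at x_m is demand(x_m) − SMC(x_m) = MEB(x_m) = 6.9400.
DWL = ½ × 0.9971 × 6.9400 = 3.4599.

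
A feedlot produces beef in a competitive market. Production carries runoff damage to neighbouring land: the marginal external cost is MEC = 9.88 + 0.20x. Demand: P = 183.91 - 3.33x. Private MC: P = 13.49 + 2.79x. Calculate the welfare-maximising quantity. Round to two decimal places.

Social marginal cost = private MC + MEC = 23.37 + 2.99x.
Set SMC = demand: 23.37 + 2.99x = 183.91 - 3.33x → x* = 25.4019.

x* = 25.40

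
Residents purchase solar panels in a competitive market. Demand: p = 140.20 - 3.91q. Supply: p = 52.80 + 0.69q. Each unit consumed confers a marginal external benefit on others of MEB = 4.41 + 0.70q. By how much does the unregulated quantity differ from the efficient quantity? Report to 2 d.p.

4.54 units

Market equilibrium (private): 52.80 + 0.69q = 140.20 - 3.91q → q_m = 19.0000.
Social marginal benefit = demand + MEB = 144.61 - 3.21q.
Set SMB = MC: 144.61 - 3.21q = 52.80 + 0.69q → q* = 23.5410.
Gap = |19.0000 − 23.5410| = 4.5410.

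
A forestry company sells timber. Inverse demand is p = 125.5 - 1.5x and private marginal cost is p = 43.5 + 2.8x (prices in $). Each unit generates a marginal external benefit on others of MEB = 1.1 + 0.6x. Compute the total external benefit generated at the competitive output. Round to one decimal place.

Market equilibrium (private): 43.5 + 2.8x = 125.5 - 1.5x → x_m = 19.0698.
Total external benefit = ∫₀^{x_m} (1.1 + 0.6x) dx = 1.1×19.0698 + ½×0.6×19.0698² = 130.0740.

$130.1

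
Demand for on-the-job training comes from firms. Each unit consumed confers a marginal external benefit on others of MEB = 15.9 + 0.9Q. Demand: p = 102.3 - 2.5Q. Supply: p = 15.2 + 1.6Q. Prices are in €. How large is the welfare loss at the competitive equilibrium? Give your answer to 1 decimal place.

Market equilibrium (private): 15.2 + 1.6Q = 102.3 - 2.5Q → Q_m = 21.2439.
Social marginal benefit = demand + MEB = 118.2 - 1.6Q.
Set SMB = MC: 118.2 - 1.6Q = 15.2 + 1.6Q → Q* = 32.1875.
The welfare-loss triangle has base |Q_m − Q*| and height MEB(Q_m) (the vertical gap between SMB and MC is zero at Q* and MEB at Q_m).
DWL = ½ × 10.9436 × 35.0195 = 191.6197.

DWL = €191.6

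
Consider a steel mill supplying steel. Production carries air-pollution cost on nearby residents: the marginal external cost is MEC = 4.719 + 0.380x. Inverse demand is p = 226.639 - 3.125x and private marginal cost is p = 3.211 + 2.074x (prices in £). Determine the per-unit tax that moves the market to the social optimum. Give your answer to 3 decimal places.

Social marginal cost = private MC + MEC = 7.930 + 2.454x.
Set SMC = demand: 7.930 + 2.454x = 226.639 - 3.125x → x* = 39.2022.
The Pigouvian tax equals MEC at x*: 4.719 + 0.380×39.2022 = 19.6158.

tax = £19.616 per unit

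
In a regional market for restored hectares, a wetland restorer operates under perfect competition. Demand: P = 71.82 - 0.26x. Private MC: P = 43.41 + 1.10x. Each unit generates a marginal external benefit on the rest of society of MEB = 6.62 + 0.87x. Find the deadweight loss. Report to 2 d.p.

DWL = 627.29

Market equilibrium (private): 43.41 + 1.10x = 71.82 - 0.26x → x_m = 20.8897.
Social marginal cost = private MC − MEB = 36.79 + 0.23x.
Set SMC = demand: 36.79 + 0.23x = 71.82 - 0.26x → x* = 71.4898.
The loss is the area between SMC and demand from x* to x_m; with linear curves that's a triangle of height MEB(x_m).
DWL = ½ × 50.6001 × 24.7940 = 627.2894.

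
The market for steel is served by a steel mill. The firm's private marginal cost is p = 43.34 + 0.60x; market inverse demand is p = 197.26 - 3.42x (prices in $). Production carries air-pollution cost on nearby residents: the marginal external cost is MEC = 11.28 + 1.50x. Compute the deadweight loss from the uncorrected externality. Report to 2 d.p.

Market equilibrium (private): 43.34 + 0.60x = 197.26 - 3.42x → x_m = 38.2886.
Social marginal cost = private MC + MEC = 54.62 + 2.10x.
Set SMC = demand: 54.62 + 2.10x = 197.26 - 3.42x → x* = 25.8406.
The welfare-loss triangle has base |x_m − x*| and height MEC(x_m) (the vertical gap between SMC and demand is zero at x* and MEC at x_m).
DWL = ½ × 12.4480 × 68.7128 = 427.6685.

DWL = $427.67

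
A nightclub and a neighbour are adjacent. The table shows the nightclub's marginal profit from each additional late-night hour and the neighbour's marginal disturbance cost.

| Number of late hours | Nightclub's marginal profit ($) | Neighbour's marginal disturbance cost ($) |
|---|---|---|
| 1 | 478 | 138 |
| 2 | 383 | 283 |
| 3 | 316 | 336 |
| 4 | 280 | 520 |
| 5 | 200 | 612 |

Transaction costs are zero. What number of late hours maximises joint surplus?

Bargaining reaches the level where marginal profit last exceeds marginal disturbance cost.
That holds through level 2 (383 ≥ 283) but not at 3 (316 < 336).

2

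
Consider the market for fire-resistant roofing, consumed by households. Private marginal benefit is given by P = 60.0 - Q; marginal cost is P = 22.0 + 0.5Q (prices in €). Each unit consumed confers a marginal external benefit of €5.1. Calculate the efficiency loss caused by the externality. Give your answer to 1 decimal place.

DWL = €8.7

Market equilibrium (private): 22.0 + 0.5Q = 60.0 - Q → Q_m = 25.3333.
Social marginal benefit = demand + MEB = 65.1 - Q.
Set SMB = MC: 65.1 - Q = 22.0 + 0.5Q → Q* = 28.7333.
Height of the DWL triangle at Q_m is SMB(Q_m) − MC(Q_m) = MEB(Q_m) = 5.1000.
DWL = ½ × 3.4000 × 5.1000 = 8.6700.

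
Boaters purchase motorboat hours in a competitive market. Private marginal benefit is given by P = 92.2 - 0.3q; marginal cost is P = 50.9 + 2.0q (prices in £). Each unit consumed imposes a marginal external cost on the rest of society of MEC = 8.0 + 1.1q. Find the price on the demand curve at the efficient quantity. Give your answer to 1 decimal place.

P = £89.3

Social marginal benefit = demand − MEC = 84.2 - 1.4q.
Set SMB = MC: 84.2 - 1.4q = 50.9 + 2.0q → q* = 9.7941.
Consumer price on the demand curve at q*: 92.2 − 0.3×9.7941 = 89.2618.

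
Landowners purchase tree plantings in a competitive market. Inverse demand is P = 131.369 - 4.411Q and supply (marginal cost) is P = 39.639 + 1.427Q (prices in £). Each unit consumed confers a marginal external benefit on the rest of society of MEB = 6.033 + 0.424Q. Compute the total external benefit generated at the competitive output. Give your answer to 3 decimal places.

£147.134

Market equilibrium (private): 39.639 + 1.427Q = 131.369 - 4.411Q → Q_m = 15.7126.
Total external benefit = ∫₀^{Q_m} (6.033 + 0.424Q) dQ = 6.033×15.7126 + ½×0.424×15.7126² = 147.1339.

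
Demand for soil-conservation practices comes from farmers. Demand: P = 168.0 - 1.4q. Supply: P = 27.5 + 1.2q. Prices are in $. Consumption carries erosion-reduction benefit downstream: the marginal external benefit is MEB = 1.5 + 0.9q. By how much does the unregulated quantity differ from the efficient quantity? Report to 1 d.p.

Market equilibrium (private): 27.5 + 1.2q = 168.0 - 1.4q → q_m = 54.0385.
Social marginal benefit = demand + MEB = 169.5 - 0.5q.
Set SMB = MC: 169.5 - 0.5q = 27.5 + 1.2q → q* = 83.5294.
Gap = |54.0385 − 83.5294| = 29.4909.

29.5 units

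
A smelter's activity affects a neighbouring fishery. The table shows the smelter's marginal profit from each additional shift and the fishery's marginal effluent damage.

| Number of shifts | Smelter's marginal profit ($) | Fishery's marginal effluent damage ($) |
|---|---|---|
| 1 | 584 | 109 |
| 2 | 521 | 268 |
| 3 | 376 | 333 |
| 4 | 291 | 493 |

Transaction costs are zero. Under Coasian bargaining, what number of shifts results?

3

Bargaining reaches the level where marginal profit last exceeds marginal effluent damage.
That holds through level 3 (376 ≥ 333) but not at 4 (291 < 493).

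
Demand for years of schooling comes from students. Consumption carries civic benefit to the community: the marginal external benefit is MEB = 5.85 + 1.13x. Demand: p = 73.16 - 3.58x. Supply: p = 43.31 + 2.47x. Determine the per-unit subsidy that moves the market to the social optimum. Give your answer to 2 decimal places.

subsidy = 14.05 per unit

Social marginal benefit = demand + MEB = 79.01 - 2.45x.
Set SMB = MC: 79.01 - 2.45x = 43.31 + 2.47x → x* = 7.2561.
The Pigouvian subsidy equals MEB at x*: 5.85 + 1.13×7.2561 = 14.0494.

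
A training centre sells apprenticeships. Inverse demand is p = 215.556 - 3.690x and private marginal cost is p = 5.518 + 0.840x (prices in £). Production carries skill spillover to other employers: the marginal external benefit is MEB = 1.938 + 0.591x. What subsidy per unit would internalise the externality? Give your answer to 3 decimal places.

subsidy = £33.742 per unit

Social marginal cost = private MC − MEB = 3.580 + 0.249x.
Set SMC = demand: 3.580 + 0.249x = 215.556 - 3.690x → x* = 53.8147.
The Pigouvian subsidy equals MEB at x*: 1.938 + 0.591×53.8147 = 33.7425.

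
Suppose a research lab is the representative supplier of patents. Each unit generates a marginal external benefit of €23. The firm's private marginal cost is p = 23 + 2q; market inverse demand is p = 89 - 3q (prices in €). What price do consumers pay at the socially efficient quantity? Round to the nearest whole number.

P = €36

Social marginal cost = private MC − MEB = 0 + 2q.
Set SMC = demand: 0 + 2q = 89 - 3q → q* = 17.8000.
Consumer price on the demand curve at q*: 89 − 3×17.8000 = 35.6000.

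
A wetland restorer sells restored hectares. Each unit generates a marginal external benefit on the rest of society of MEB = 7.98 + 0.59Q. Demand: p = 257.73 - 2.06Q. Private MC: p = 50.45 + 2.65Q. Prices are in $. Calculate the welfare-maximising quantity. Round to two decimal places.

Q* = 52.25

Social marginal cost = private MC − MEB = 42.47 + 2.06Q.
Set SMC = demand: 42.47 + 2.06Q = 257.73 - 2.06Q → Q* = 52.2476.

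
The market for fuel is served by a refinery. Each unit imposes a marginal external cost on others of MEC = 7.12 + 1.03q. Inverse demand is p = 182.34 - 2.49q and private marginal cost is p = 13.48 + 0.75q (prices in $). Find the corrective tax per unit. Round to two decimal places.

tax = $46.13 per unit

Social marginal cost = private MC + MEC = 20.60 + 1.78q.
Set SMC = demand: 20.60 + 1.78q = 182.34 - 2.49q → q* = 37.8782.
The Pigouvian tax equals MEC at q*: 7.12 + 1.03×37.8782 = 46.1345.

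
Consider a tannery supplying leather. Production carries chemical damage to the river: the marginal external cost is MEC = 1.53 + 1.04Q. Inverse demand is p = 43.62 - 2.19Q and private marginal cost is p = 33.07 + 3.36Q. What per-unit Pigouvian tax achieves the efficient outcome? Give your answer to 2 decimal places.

Social marginal cost = private MC + MEC = 34.60 + 4.40Q.
Set SMC = demand: 34.60 + 4.40Q = 43.62 - 2.19Q → Q* = 1.3687.
The Pigouvian tax equals MEC at Q*: 1.53 + 1.04×1.3687 = 2.9534.

tax = 2.95 per unit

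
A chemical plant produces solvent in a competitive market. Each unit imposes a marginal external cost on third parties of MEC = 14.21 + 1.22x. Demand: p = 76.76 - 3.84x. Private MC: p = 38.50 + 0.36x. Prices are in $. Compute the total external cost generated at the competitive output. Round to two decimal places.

$180.07

Market equilibrium (private): 38.50 + 0.36x = 76.76 - 3.84x → x_m = 9.1095.
Total external cost = ∫₀^{x_m} (14.21 + 1.22x) dx = 14.21×9.1095 + ½×1.22×9.1095² = 180.0656.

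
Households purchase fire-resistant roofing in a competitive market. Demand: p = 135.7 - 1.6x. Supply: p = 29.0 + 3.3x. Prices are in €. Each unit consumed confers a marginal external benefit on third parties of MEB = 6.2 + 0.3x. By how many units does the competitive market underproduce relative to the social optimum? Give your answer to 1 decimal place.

Market equilibrium (private): 29.0 + 3.3x = 135.7 - 1.6x → x_m = 21.7755.
Social marginal benefit = demand + MEB = 141.9 - 1.3x.
Set SMB = MC: 141.9 - 1.3x = 29.0 + 3.3x → x* = 24.5435.
Gap = |21.7755 − 24.5435| = 2.7680.

2.8 units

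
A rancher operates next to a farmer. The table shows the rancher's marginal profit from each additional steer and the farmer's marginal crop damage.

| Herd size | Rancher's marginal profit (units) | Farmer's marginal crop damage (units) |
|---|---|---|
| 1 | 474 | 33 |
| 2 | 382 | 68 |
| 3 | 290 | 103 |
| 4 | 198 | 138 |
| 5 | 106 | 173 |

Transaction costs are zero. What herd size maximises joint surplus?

Bargaining reaches the level where marginal profit last exceeds marginal crop damage.
That holds through level 4 (198 ≥ 138) but not at 5 (106 < 173).

4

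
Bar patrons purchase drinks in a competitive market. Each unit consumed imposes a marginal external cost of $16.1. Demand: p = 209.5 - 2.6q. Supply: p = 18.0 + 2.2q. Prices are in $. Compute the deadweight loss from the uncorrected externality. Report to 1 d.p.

DWL = $27.0

Market equilibrium (private): 18.0 + 2.2q = 209.5 - 2.6q → q_m = 39.8958.
Social marginal benefit = demand − MEC = 193.4 - 2.6q.
Set SMB = MC: 193.4 - 2.6q = 18.0 + 2.2q → q* = 36.5417.
Height of the DWL triangle at q_m is MC(q_m) − SMB(q_m) = MEC(q_m) = 16.1000.
DWL = ½ × 3.3541 × 16.1000 = 27.0005.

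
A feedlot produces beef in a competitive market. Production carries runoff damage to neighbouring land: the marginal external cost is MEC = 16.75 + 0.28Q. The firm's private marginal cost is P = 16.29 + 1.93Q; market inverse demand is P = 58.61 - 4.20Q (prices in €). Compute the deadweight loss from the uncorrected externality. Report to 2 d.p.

Market equilibrium (private): 16.29 + 1.93Q = 58.61 - 4.20Q → Q_m = 6.9038.
Social marginal cost = private MC + MEC = 33.04 + 2.21Q.
Set SMC = demand: 33.04 + 2.21Q = 58.61 - 4.20Q → Q* = 3.9891.
Height of the DWL triangle at Q_m is SMC(Q_m) − demand(Q_m) = MEC(Q_m) = 18.6831.
DWL = ½ × 2.9147 × 18.6831 = 27.2278.

DWL = €27.23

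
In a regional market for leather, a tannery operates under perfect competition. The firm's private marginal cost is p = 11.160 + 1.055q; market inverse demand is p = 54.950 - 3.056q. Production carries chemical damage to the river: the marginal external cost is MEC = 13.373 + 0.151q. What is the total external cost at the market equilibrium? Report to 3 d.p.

Market equilibrium (private): 11.160 + 1.055q = 54.950 - 3.056q → q_m = 10.6519.
Total external cost = ∫₀^{q_m} (13.373 + 0.151q) dq = 13.373×10.6519 + ½×0.151×10.6519² = 151.0143.

151.014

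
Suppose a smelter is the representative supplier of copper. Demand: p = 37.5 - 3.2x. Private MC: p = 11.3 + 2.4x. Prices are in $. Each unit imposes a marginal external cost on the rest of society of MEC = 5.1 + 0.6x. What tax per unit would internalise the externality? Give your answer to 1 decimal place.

tax = $7.1 per unit

Social marginal cost = private MC + MEC = 16.4 + 3.0x.
Set SMC = demand: 16.4 + 3.0x = 37.5 - 3.2x → x* = 3.4032.
The Pigouvian tax equals MEC at x*: 5.1 + 0.6×3.4032 = 7.1419.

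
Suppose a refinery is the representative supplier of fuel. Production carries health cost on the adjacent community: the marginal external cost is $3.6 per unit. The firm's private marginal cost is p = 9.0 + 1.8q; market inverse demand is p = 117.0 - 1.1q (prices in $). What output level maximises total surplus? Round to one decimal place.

Social marginal cost = private MC + MEC = 12.6 + 1.8q.
Set SMC = demand: 12.6 + 1.8q = 117.0 - 1.1q → q* = 36.0000.

q* = 36.0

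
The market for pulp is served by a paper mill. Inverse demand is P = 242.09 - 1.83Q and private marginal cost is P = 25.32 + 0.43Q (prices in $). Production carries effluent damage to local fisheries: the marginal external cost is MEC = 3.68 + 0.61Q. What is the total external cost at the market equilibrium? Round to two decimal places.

$3158.93

Market equilibrium (private): 25.32 + 0.43Q = 242.09 - 1.83Q → Q_m = 95.9159.
Total external cost = ∫₀^{Q_m} (3.68 + 0.61Q) dQ = 3.68×95.9159 + ½×0.61×95.9159² = 3158.9278.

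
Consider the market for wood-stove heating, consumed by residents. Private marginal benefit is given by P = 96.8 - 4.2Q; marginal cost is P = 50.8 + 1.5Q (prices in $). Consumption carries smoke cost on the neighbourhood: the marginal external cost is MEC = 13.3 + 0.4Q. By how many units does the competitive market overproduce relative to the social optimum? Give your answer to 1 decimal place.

2.7 units

Market equilibrium (private): 50.8 + 1.5Q = 96.8 - 4.2Q → Q_m = 8.0702.
Social marginal benefit = demand − MEC = 83.5 - 4.6Q.
Set SMB = MC: 83.5 - 4.6Q = 50.8 + 1.5Q → Q* = 5.3607.
Gap = |8.0702 − 5.3607| = 2.7095.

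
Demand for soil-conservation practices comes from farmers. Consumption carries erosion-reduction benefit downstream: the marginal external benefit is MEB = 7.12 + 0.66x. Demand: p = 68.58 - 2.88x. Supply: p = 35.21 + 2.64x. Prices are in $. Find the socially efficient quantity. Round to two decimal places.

x* = 8.33

Social marginal benefit = demand + MEB = 75.70 - 2.22x.
Set SMB = MC: 75.70 - 2.22x = 35.21 + 2.64x → x* = 8.3313.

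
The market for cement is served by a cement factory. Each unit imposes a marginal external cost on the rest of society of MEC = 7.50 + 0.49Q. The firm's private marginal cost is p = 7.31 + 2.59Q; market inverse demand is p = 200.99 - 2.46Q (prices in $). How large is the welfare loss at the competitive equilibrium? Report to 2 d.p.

Market equilibrium (private): 7.31 + 2.59Q = 200.99 - 2.46Q → Q_m = 38.3525.
Social marginal cost = private MC + MEC = 14.81 + 3.08Q.
Set SMC = demand: 14.81 + 3.08Q = 200.99 - 2.46Q → Q* = 33.6065.
Between Q* and Q_m the wedge SMC − demand runs linearly from 0 to MEC(Q_m), so the loss is a triangle.
DWL = ½ × 4.7460 × 26.2927 = 62.3926.

DWL = $62.39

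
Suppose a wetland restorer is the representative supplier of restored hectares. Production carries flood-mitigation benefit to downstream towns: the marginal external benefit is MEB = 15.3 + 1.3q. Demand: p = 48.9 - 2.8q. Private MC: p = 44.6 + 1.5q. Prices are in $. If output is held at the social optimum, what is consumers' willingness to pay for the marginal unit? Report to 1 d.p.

P = $30.6

Social marginal cost = private MC − MEB = 29.3 + 0.2q.
Set SMC = demand: 29.3 + 0.2q = 48.9 - 2.8q → q* = 6.5333.
Consumer price on the demand curve at q*: 48.9 − 2.8×6.5333 = 30.6068.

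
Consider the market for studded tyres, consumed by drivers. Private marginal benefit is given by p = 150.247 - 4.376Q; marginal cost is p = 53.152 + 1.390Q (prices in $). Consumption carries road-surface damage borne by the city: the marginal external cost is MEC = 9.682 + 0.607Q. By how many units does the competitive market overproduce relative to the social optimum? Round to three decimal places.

Market equilibrium (private): 53.152 + 1.390Q = 150.247 - 4.376Q → Q_m = 16.8392.
Social marginal benefit = demand − MEC = 140.565 - 4.983Q.
Set SMB = MC: 140.565 - 4.983Q = 53.152 + 1.390Q → Q* = 13.7161.
Gap = |16.8392 − 13.7161| = 3.1231.

3.123 units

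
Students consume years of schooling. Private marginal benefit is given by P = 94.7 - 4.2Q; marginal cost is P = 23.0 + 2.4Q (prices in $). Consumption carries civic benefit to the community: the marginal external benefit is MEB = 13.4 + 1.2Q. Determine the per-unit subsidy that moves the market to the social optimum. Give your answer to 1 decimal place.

subsidy = $32.3 per unit

Social marginal benefit = demand + MEB = 108.1 - 3.0Q.
Set SMB = MC: 108.1 - 3.0Q = 23.0 + 2.4Q → Q* = 15.7593.
The Pigouvian subsidy equals MEB at Q*: 13.4 + 1.2×15.7593 = 32.3112.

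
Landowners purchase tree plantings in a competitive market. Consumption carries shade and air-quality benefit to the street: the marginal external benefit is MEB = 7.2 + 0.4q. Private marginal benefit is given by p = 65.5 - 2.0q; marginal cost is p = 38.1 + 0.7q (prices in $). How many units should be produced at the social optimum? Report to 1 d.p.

q* = 15.0

Social marginal benefit = demand + MEB = 72.7 - 1.6q.
Set SMB = MC: 72.7 - 1.6q = 38.1 + 0.7q → q* = 15.0435.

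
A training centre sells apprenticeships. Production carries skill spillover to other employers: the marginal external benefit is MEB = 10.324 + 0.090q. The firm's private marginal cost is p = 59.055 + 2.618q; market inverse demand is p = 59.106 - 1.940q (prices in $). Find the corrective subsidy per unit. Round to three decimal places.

Social marginal cost = private MC − MEB = 48.731 + 2.528q.
Set SMC = demand: 48.731 + 2.528q = 59.106 - 1.940q → q* = 2.3221.
The Pigouvian subsidy equals MEB at q*: 10.324 + 0.090×2.3221 = 10.5330.

subsidy = $10.533 per unit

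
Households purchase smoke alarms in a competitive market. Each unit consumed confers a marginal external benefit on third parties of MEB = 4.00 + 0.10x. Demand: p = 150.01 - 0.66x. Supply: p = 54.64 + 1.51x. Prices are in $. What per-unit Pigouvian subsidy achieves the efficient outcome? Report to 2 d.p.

subsidy = $8.80 per unit

Social marginal benefit = demand + MEB = 154.01 - 0.56x.
Set SMB = MC: 154.01 - 0.56x = 54.64 + 1.51x → x* = 48.0048.
The Pigouvian subsidy equals MEB at x*: 4.00 + 0.10×48.0048 = 8.8005.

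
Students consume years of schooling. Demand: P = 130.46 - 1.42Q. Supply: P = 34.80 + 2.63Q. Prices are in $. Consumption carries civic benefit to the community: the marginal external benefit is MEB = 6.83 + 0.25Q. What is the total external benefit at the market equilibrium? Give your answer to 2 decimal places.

Market equilibrium (private): 34.80 + 2.63Q = 130.46 - 1.42Q → Q_m = 23.6198.
Total external benefit = ∫₀^{Q_m} (6.83 + 0.25Q) dQ = 6.83×23.6198 + ½×0.25×23.6198² = 231.0601.

$231.06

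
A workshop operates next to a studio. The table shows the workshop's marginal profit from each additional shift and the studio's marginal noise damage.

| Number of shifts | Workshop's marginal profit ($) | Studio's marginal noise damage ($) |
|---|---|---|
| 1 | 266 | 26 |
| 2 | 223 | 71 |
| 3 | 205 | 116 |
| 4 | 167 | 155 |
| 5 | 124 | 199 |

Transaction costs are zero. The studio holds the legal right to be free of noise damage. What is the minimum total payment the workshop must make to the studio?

$368

Efficient level: marginal profit ≥ marginal noise damage through level 4, so k* = 4.
With the studio holding the right, the workshop must at least compensate total damage at k*: 26 + 71 + 116 + 155 = 368.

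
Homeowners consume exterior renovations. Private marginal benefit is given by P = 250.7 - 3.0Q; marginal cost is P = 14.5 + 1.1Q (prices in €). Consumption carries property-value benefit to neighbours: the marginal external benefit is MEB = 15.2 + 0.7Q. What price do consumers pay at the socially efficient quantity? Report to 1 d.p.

P = €28.9

Social marginal benefit = demand + MEB = 265.9 - 2.3Q.
Set SMB = MC: 265.9 - 2.3Q = 14.5 + 1.1Q → Q* = 73.9412.
Consumer price on the demand curve at Q*: 250.7 − 3.0×73.9412 = 28.8764.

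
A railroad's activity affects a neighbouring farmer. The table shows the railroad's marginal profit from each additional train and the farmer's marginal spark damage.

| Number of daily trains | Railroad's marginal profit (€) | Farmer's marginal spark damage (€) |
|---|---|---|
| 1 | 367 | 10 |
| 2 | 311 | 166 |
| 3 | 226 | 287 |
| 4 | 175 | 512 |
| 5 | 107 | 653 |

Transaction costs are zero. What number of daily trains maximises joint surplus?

2

Bargaining reaches the level where marginal profit last exceeds marginal spark damage.
That holds through level 2 (311 ≥ 166) but not at 3 (226 < 287).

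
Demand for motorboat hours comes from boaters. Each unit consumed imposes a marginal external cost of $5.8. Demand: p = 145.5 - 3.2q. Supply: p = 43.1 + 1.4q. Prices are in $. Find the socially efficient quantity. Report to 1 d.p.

q* = 21.0

Social marginal benefit = demand − MEC = 139.7 - 3.2q.
Set SMB = MC: 139.7 - 3.2q = 43.1 + 1.4q → q* = 21.0000.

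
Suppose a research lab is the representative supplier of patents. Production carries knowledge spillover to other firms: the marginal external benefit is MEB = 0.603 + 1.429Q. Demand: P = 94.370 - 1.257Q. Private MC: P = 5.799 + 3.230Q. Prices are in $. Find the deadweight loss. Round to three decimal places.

Market equilibrium (private): 5.799 + 3.230Q = 94.370 - 1.257Q → Q_m = 19.7395.
Social marginal cost = private MC − MEB = 5.196 + 1.801Q.
Set SMC = demand: 5.196 + 1.801Q = 94.370 - 1.257Q → Q* = 29.1609.
Between Q* and Q_m the wedge demand − SMC runs linearly from 0 to MEB(Q_m), so the loss is a triangle.
DWL = ½ × 9.4214 × 28.8107 = 135.7186.

DWL = $135.719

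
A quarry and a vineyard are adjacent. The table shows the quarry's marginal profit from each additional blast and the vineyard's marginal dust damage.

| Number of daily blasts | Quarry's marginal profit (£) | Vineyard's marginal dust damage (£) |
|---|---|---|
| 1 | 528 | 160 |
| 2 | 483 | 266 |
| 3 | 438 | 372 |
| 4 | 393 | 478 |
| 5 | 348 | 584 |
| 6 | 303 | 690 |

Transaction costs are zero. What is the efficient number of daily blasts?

3

Bargaining reaches the level where marginal profit last exceeds marginal dust damage.
That holds through level 3 (438 ≥ 372) but not at 4 (393 < 478).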